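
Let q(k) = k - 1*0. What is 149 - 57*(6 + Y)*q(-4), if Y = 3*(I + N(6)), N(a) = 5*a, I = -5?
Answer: 18617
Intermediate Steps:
q(k) = k (q(k) = k + 0 = k)
Y = 75 (Y = 3*(-5 + 5*6) = 3*(-5 + 30) = 3*25 = 75)
149 - 57*(6 + Y)*q(-4) = 149 - 57*(6 + 75)*(-4) = 149 - 4617*(-4) = 149 - 57*(-324) = 149 + 18468 = 18617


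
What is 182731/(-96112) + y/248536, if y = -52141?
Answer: -6303325951/2985911504 ≈ -2.1110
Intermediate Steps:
182731/(-96112) + y/248536 = 182731/(-96112) - 52141/248536 = 182731*(-1/96112) - 52141*1/248536 = -182731/96112 - 52141/248536 = -6303325951/2985911504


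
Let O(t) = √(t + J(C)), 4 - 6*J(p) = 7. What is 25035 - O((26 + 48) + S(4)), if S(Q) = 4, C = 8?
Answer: 25035 - √310/2 ≈ 25026.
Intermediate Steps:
J(p) = -½ (J(p) = ⅔ - ⅙*7 = ⅔ - 7/6 = -½)
O(t) = √(-½ + t) (O(t) = √(t - ½) = √(-½ + t))
25035 - O((26 + 48) + S(4)) = 25035 - √(-2 + 4*((26 + 48) + 4))/2 = 25035 - √(-2 + 4*(74 + 4))/2 = 25035 - √(-2 + 4*78)/2 = 25035 - √(-2 + 312)/2 = 25035 - √310/2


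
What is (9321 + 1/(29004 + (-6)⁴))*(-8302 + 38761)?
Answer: 2867474234053/10100 ≈ 2.8391e+8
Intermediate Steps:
(9321 + 1/(29004 + (-6)⁴))*(-8302 + 38761) = (9321 + 1/(29004 + 1296))*30459 = (9321 + 1/30300)*30459 = (282426301/30300)*30459 = 2867474234053/10100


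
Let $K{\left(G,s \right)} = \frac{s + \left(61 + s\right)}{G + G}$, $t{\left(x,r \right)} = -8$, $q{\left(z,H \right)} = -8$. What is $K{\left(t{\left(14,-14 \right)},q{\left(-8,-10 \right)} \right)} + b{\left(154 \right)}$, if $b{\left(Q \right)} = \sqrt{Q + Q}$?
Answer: $- \frac{45}{16} + 2 \sqrt{77} \approx 14.737$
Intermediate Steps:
$b{\left(Q \right)} = \sqrt{2} \sqrt{Q}$ ($b{\left(Q \right)} = \sqrt{2 Q} = \sqrt{2} \sqrt{Q}$)
$K{\left(G,s \right)} = \frac{61 + 2 s}{2 G}$
$K{\left(t{\left(14,-14 \right)},q{\left(-8,-10 \right)} \right)} + b{\left(154 \right)} = \frac{\frac{61}{2} - 8}{-8} + \sqrt{2} \sqrt{154} = \left(- \frac{1}{8}\right) \frac{45}{2} + 2 \sqrt{77} = - \frac{45}{16} + 2 \sqrt{77}$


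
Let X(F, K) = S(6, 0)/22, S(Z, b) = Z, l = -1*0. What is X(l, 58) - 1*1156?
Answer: -12713/11 ≈ -1155.7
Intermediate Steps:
l = 0
X(F, K) = 3/11 (X(F, K) = 6/22 = 6*(1/22) = 3/11)
X(l, 58) - 1*1156 = 3/11 - 1*1156 = 3/11 - 1156 = -12713/11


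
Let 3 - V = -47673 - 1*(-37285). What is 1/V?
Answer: 1/10391 ≈ 9.6237e-5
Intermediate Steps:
V = 10391 (V = 3 - (-47673 - 1*(-37285)) = 3 - (-47673 + 37285) = 3 - 1*(-10388) = 3 + 10388 = 10391)
1/V = 1/10391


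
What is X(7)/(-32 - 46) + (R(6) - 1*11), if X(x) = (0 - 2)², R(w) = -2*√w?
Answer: -431/39 - 2*√6 ≈ -15.950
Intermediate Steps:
X(x) = 4 (X(x) = (-2)² = 4)
X(7)/(-32 - 46) + (R(6) - 1*11) = 4/(-32 - 46) + (-2*√6 - 1*11) = 4/(-78) + (-2*√6 - 11) = 4*(-1/78) + (-11 - 2*√6) = -2/39 + (-11 - 2*√6) = -431/39 - 2*√6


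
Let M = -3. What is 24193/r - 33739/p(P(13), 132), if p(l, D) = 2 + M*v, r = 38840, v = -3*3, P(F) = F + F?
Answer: -1309721163/1126360 ≈ -1162.8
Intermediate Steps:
P(F) = 2*F
v = -9
p(l, D) = 29 (p(l, D) = 2 - 3*(-9) = 2 + 27 = 29)
24193/r - 33739/p(P(13), 132) = 24193/38840 - 33739/29 = -1309721163/1126360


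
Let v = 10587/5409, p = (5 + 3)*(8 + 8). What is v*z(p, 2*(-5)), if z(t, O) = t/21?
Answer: 451712/37863 ≈ 11.930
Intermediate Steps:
p = 128 (p = 8*16 = 128)
v = 3529/1803 (v = 10587*(1/5409) = 3529/1803 ≈ 1.9573)
z(t, O) = t/21 (z(t, O) = t*(1/21) = t/21)
v*z(p, 2*(-5)) = 3529*((1/21)*128)/1803 = (3529/1803)*(128/21) = 451712/37863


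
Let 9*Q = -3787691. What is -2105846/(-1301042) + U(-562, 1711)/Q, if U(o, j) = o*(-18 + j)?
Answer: 9558684494867/2463972537011 ≈ 3.8794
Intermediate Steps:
Q = -3787691/9 (Q = (⅑)*(-3787691) = -3787691/9 ≈ -4.2085e+5)
-2105846/(-1301042) + U(-562, 1711)/Q = -2105846/(-1301042) + (-562*(-18 + 1711))/(-3787691/9) = -2105846*(-1/1301042) - 562*1693*(-9/3787691) = 1052923/650521 - 951466*(-9/3787691) = 1052923/650521 + 8563194/3787691 = 9558684494867/2463972537011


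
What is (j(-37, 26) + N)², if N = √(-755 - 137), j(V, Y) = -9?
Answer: (9 - 2*I*√223)² ≈ -811.0 - 537.59*I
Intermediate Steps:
N = 2*I*√223 (N = √(-892) = 2*I*√223 ≈ 29.866*I)
(j(-37, 26) + N)² = (-9 + 2*I*√223)²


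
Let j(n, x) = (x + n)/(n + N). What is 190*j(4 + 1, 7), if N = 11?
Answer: 285/2 ≈ 142.50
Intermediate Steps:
j(n, x) = (n + x)/(11 + n) (j(n, x) = (x + n)/(n + 11) = (n + x)/(11 + n))
190*j(4 + 1, 7) = 190*(((4 + 1) + 7)/(11 + (4 + 1))) = 190*((5 + 7)/(11 + 5)) = 190*(12/16) = 190*((1/16)*12) = 190*(3/4) = 285/2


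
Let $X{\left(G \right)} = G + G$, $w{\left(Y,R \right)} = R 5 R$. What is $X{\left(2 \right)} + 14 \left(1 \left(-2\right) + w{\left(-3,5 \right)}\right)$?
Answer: $1726$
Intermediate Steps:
$w{\left(Y,R \right)} = 5 R^{2}$ ($w{\left(Y,R \right)} = 5 R R = 5 R^{2}$)
$X{\left(G \right)} = 2 G$
$X{\left(2 \right)} + 14 \left(1 \left(-2\right) + w{\left(-3,5 \right)}\right) = 2 \cdot 2 + 14 \left(1 \left(-2\right) + 5 \cdot 5^{2}\right) = 4 + 14 \left(-2 + 5 \cdot 25\right) = 4 + 14 \left(-2 + 125\right) = 4 + 14 \cdot 123 = 4 + 1722 = 1726$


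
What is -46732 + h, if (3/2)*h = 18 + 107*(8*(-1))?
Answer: -141872/3 ≈ -47291.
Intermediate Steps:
h = -1676/3 (h = 2*(18 + 107*(8*(-1)))/3 = 2*(18 + 107*(-8))/3 = 2*(18 - 856)/3 = (⅔)*(-838) = -1676/3 ≈ -558.67)
-46732 + h = -46732 - 1676/3 = -141872/3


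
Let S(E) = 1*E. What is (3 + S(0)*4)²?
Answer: 9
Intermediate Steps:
S(E) = E
(3 + S(0)*4)² = (3 + 0*4)² = (3 + 0)² = 3² = 9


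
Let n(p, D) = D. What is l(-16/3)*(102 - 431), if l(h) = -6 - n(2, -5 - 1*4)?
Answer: -987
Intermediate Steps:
l(h) = 3 (l(h) = -6 - (-5 - 1*4) = -6 - (-5 - 4) = -6 - 1*(-9) = -6 + 9 = 3)
l(-16/3)*(102 - 431) = 3*(102 - 431) = 3*(-329) = -987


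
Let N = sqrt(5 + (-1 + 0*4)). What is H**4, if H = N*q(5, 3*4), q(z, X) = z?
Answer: 10000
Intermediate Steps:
N = 2 (N = sqrt(5 + (-1 + 0)) = sqrt(5 - 1) = sqrt(4) = 2)
H = 10 (H = 2*5 = 10)
H**4 = 10**4 = 10000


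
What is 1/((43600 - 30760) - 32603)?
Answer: -1/19763 ≈ -5.0600e-5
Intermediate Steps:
1/((43600 - 30760) - 32603) = 1/(12840 - 32603) = 1/(-19763) = -1/19763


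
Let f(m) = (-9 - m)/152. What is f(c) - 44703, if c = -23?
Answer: -3397421/76 ≈ -44703.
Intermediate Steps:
f(m) = -9/152 - m/152 (f(m) = (-9 - m)*(1/152) = -9/152 - m/152)
f(c) - 44703 = (-9/152 - 1/152*(-23)) - 44703 = (-9/152 + 23/152) - 44703 = 7/76 - 44703 = -3397421/76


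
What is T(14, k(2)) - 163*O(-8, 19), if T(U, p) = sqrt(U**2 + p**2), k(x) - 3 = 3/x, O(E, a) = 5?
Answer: -815 + sqrt(865)/2 ≈ -800.29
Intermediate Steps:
k(x) = 3 + 3/x
T(14, k(2)) - 163*O(-8, 19) = sqrt(14**2 + (3 + 3/2)**2) - 163*5 = sqrt(196 + (3 + 3*(1/2))**2) - 815 = sqrt(196 + (3 + 3/2)**2) - 815 = sqrt(196 + (9/2)**2) - 815 = sqrt(196 + 81/4) - 815 = sqrt(865/4) - 815 = sqrt(865)/2 - 815 = -815 + sqrt(865)/2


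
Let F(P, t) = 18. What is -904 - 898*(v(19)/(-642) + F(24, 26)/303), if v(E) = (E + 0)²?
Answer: -14667143/32421 ≈ -452.40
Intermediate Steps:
v(E) = E²
-904 - 898*(v(19)/(-642) + F(24, 26)/303) = -904 - 898*(19²/(-642) + 18/303) = -904 - 898*(361*(-1/642) + 18*(1/303)) = -904 - 898*(-361/642 + 6/101) = -904 - 898*(-32609/64842) = -904 + 14641441/32421 = -14667143/32421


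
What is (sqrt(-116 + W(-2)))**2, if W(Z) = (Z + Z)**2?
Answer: -100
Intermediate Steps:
W(Z) = 4*Z**2 (W(Z) = (2*Z)**2 = 4*Z**2)
(sqrt(-116 + W(-2)))**2 = (sqrt(-116 + 4*(-2)**2))**2 = (sqrt(-116 + 4*4))**2 = (sqrt(-116 + 16))**2 = (sqrt(-100))**2 = (10*I)**2 = -100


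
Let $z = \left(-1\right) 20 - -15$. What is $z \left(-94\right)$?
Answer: $470$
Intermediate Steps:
$z = -5$ ($z = -20 + 15 = -5$)
$z \left(-94\right) = \left(-5\right) \left(-94\right) = 470$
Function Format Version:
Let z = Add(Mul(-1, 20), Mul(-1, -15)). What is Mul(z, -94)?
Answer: 470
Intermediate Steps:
z = -5 (z = Add(-20, 15) = -5)
Mul(z, -94) = Mul(-5, -94) = 470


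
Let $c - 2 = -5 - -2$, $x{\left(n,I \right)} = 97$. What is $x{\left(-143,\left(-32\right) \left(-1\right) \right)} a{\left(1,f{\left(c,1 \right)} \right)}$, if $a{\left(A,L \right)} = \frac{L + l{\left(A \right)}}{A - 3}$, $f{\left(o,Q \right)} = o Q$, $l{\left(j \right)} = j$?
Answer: $0$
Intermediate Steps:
$c = -1$ ($c = 2 - 3 = -1$)
$f{\left(o,Q \right)} = Q o$
$a{\left(A,L \right)} = \frac{A + L}{-3 + A}$ ($a{\left(A,L \right)} = \frac{L + A}{A - 3} = \frac{A + L}{-3 + A}$)
$x{\left(-143,\left(-32\right) \left(-1\right) \right)} a{\left(1,f{\left(c,1 \right)} \right)} = 97 \frac{1 + 1 \left(-1\right)}{-3 + 1} = 97 \frac{1 - 1}{-2} = 97 \left(\left(- \frac{1}{2}\right) 0\right) = 97 \cdot 0 = 0$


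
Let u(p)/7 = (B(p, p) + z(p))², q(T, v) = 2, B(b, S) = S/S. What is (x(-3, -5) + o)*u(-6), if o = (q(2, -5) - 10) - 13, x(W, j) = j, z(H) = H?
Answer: -4550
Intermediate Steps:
B(b, S) = 1
u(p) = 7*(1 + p)²
o = -21 (o = (2 - 10) - 13 = -8 - 13 = -21)
(x(-3, -5) + o)*u(-6) = (-5 - 21)*(7*(1 - 6)²) = -182*(-5)² = -182*25 = -26*175 = -4550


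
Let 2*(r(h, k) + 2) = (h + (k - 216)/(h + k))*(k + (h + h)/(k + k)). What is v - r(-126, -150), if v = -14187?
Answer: -10802263/460 ≈ -23483.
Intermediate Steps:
r(h, k) = -2 + (h + (-216 + k)/(h + k))*(k + h/k)/2 (r(h, k) = -2 + ((h + (k - 216)/(h + k))*(k + (h + h)/(k + k)))/2 = -2 + ((h + (-216 + k)/(h + k))*(k + (2*h)/((2*k))))/2 = -2 + ((h + (-216 + k)/(h + k))*(k + (2*h)*(1/(2*k))))/2 = -2 + ((h + (-216 + k)/(h + k))*(k + h/k))/2 = -2 + (h + (-216 + k)/(h + k))*(k + h/k)/2)
v - r(-126, -150) = -14187 - ((-126)³ + (-150)³ - 220*(-150)² - 216*(-126) - 126*(-150)³ - 150*(-126)² + (-126)²*(-150)² - 3*(-126)*(-150))/(2*(-150)*(-126 - 150)) = -14187 - (-1)*(-2000376 - 3375000 - 220*22500 + 27216 - 126*(-3375000) - 150*15876 + 15876*22500 - 56700)/(2*150*(-276)) = -14187 - (-1)*(-1)*(-2000376 - 3375000 - 4950000 + 27216 + 425250000 - 2381400 + 357210000 - 56700)/(2*150*276) = -14187 - (-1)*(-1)*769723740/(2*150*276) = -14187 - 1*4276243/460 = -14187 - 4276243/460 = -10802263/460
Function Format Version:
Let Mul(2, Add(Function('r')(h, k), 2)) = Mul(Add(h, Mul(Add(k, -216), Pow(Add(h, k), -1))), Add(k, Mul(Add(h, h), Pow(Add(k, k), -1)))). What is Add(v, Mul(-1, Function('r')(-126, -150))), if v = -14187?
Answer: Rational(-10802263, 460) ≈ -23483.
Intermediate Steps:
Function('r')(h, k) = Add(-2, Mul(Rational(1, 2), Add(h, Mul(Pow(Add(h, k), -1), Add(-216, k))), Add(k, Mul(h, Pow(k, -1))))) (Function('r')(h, k) = Add(-2, Mul(Rational(1, 2), Mul(Add(h, Mul(Add(k, -216), Pow(Add(h, k), -1))), Add(k, Mul(Add(h, h), Pow(Add(k, k), -1)))))) = Add(-2, Mul(Rational(1, 2), Mul(Add(h, Mul(Add(-216, k), Pow(Add(h, k), -1))), Add(k, Mul(Mul(2, h), Pow(Mul(2, k), -1)))))) = Add(-2, Mul(Rational(1, 2), Mul(Add(h, Mul(Pow(Add(h, k), -1), Add(-216, k))), Add(k, Mul(Mul(2, h), Mul(Rational(1, 2), Pow(k, -1))))))) = Add(-2, Mul(Rational(1, 2), Mul(Add(h, Mul(Pow(Add(h, k), -1), Add(-216, k))), Add(k, Mul(h, Pow(k, -1)))))) = Add(-2, Mul(Rational(1, 2), Add(h, Mul(Pow(Add(h, k), -1), Add(-216, k))), Add(k, Mul(h, Pow(k, -1))))))
Add(v, Mul(-1, Function('r')(-126, -150))) = Add(-14187, Mul(-1, Mul(Rational(1, 2), Pow(-150, -1), Pow(Add(-126, -150), -1), Add(Pow(-126, 3), Pow(-150, 3), Mul(-220, Pow(-150, 2)), Mul(-216, -126), Mul(-126, Pow(-150, 3)), Mul(-150, Pow(-126, 2)), Mul(Pow(-126, 2), Pow(-150, 2)), Mul(-3, -126, -150))))) = Add(-14187, Mul(-1, Mul(Rational(1, 2), Rational(-1, 150), Pow(-276, -1), Add(-2000376, -3375000, Mul(-220, 22500), 27216, Mul(-126, -3375000), Mul(-150, 15876), Mul(15876, 22500), -56700)))) = Add(-14187, Mul(-1, Mul(Rational(1, 2), Rational(-1, 150), Rational(-1, 276), Add(-2000376, -3375000, -4950000, 27216, 425250000, -2381400, 357210000, -56700)))) = Add(-14187, Mul(-1, Mul(Rational(1, 2), Rational(-1, 150), Rational(-1, 276), 769723740))) = Add(-14187, Mul(-1, Rational(4276243, 460))) = Add(-14187, Rational(-4276243, 460)) = Rational(-10802263, 460)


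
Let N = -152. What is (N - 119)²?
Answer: 73441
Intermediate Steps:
(N - 119)² = (-152 - 119)² = (-271)² = 73441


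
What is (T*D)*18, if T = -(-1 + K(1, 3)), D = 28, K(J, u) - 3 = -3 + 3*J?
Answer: -1008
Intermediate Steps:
K(J, u) = 3*J (K(J, u) = 3 + (-3 + 3*J) = 3*J)
T = -2 (T = -(-1 + 3*1) = -(-1 + 3) = -1*2 = -2)
(T*D)*18 = -2*28*18 = -56*18 = -1008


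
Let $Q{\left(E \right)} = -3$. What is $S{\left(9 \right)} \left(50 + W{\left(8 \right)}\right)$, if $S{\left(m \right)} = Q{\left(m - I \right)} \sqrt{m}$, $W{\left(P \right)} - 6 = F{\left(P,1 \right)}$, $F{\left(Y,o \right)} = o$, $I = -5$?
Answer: $-513$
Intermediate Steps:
$W{\left(P \right)} = 7$ ($W{\left(P \right)} = 6 + 1 = 7$)
$S{\left(m \right)} = - 3 \sqrt{m}$
$S{\left(9 \right)} \left(50 + W{\left(8 \right)}\right) = - 3 \sqrt{9} \left(50 + 7\right) = \left(-3\right) 3 \cdot 57 = \left(-9\right) 57 = -513$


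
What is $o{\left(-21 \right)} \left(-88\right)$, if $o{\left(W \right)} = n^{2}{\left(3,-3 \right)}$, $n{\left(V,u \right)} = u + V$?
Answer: $0$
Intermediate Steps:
$n{\left(V,u \right)} = V + u$
$o{\left(W \right)} = 0$ ($o{\left(W \right)} = \left(3 - 3\right)^{2} = 0^{2} = 0$)
$o{\left(-21 \right)} \left(-88\right) = 0 \left(-88\right) = 0$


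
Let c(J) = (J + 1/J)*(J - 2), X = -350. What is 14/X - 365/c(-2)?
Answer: -1827/50 ≈ -36.540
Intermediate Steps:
c(J) = (-2 + J)*(J + 1/J) (c(J) = (J + 1/J)*(-2 + J) = (-2 + J)*(J + 1/J))
14/X - 365/c(-2) = 14/(-350) - 365/(1 + (-2)² - 2*(-2) - 2/(-2)) = 14*(-1/350) - 365/(1 + 4 + 4 - 2*(-½)) = -1/25 - 365/(1 + 4 + 4 + 1) = -1/25 - 365/10 = -1/25 - 365*⅒ = -1/25 - 73/2 = -1827/50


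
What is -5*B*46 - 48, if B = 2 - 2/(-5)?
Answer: -600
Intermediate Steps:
B = 12/5 (B = 2 - ⅕*(-2) = 2 + ⅖ = 12/5 ≈ 2.4000)
-5*B*46 - 48 = -5*12/5*46 - 48 = -12*46 - 48 = -552 - 48 = -600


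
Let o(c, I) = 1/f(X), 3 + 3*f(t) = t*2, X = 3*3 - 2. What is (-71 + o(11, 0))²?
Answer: 605284/121 ≈ 5002.3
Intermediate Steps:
X = 7 (X = 9 - 2 = 7)
f(t) = -1 + 2*t/3 (f(t) = -1 + (t*2)/3 = -1 + (2*t)/3 = -1 + 2*t/3)
o(c, I) = 3/11 (o(c, I) = 1/(-1 + (⅔)*7) = 1/(-1 + 14/3) = 1/(11/3) = 3/11)
(-71 + o(11, 0))² = (-71 + 3/11)² = (-778/11)² = 605284/121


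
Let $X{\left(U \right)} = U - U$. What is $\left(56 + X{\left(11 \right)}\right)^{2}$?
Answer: $3136$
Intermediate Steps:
$X{\left(U \right)} = 0$
$\left(56 + X{\left(11 \right)}\right)^{2} = \left(56 + 0\right)^{2} = 56^{2} = 3136$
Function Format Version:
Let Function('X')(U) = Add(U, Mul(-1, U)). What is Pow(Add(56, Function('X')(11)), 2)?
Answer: 3136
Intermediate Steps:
Function('X')(U) = 0
Pow(Add(56, Function('X')(11)), 2) = Pow(Add(56, 0), 2) = Pow(56, 2) = 3136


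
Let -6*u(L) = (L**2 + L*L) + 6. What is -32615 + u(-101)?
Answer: -108049/3 ≈ -36016.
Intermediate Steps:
u(L) = -1 - L**2/3 (u(L) = -((L**2 + L*L) + 6)/6 = -((L**2 + L**2) + 6)/6 = -(2*L**2 + 6)/6 = -(6 + 2*L**2)/6 = -1 - L**2/3)
-32615 + u(-101) = -32615 + (-1 - 1/3*(-101)**2) = -32615 + (-1 - 1/3*10201) = -32615 + (-1 - 10201/3) = -32615 - 10204/3 = -108049/3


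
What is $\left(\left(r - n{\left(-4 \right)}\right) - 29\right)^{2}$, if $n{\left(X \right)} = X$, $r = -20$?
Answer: $2025$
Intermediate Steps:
$\left(\left(r - n{\left(-4 \right)}\right) - 29\right)^{2} = \left(\left(-20 - -4\right) - 29\right)^{2} = \left(\left(-20 + 4\right) - 29\right)^{2} = \left(-16 - 29\right)^{2} = \left(-45\right)^{2} = 2025$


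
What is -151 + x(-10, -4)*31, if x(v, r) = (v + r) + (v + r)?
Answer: -1019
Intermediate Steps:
x(v, r) = 2*r + 2*v (x(v, r) = (r + v) + (r + v) = 2*r + 2*v)
-151 + x(-10, -4)*31 = -151 + (2*(-4) + 2*(-10))*31 = -151 + (-8 - 20)*31 = -151 - 28*31 = -151 - 868 = -1019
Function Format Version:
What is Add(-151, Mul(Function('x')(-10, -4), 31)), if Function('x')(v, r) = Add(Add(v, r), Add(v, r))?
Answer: -1019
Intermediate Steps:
Function('x')(v, r) = Add(Mul(2, r), Mul(2, v)) (Function('x')(v, r) = Add(Add(r, v), Add(r, v)) = Add(Mul(2, r), Mul(2, v)))
Add(-151, Mul(Function('x')(-10, -4), 31)) = Add(-151, Mul(Add(Mul(2, -4), Mul(2, -10)), 31)) = Add(-151, Mul(Add(-8, -20), 31)) = Add(-151, Mul(-28, 31)) = Add(-151, -868) = -1019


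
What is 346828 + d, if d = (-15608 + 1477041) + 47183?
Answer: 1855444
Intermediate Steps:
d = 1508616 (d = 1461433 + 47183 = 1508616)
346828 + d = 346828 + 1508616 = 1855444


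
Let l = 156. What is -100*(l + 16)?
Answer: -17200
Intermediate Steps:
-100*(l + 16) = -100*(156 + 16) = -100*172 = -17200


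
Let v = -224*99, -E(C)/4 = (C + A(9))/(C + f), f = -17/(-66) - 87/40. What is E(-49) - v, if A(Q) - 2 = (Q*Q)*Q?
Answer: 1494072096/67211 ≈ 22230.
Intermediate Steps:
f = -2531/1320 (f = -17*(-1/66) - 87*1/40 = 17/66 - 87/40 = -2531/1320 ≈ -1.9174)
A(Q) = 2 + Q³ (A(Q) = 2 + (Q*Q)*Q = 2 + Q²*Q = 2 + Q³)
E(C) = -4*(731 + C)/(-2531/1320 + C) (E(C) = -4*(C + (2 + 9³))/(C - 2531/1320) = -4*(C + (2 + 729))/(-2531/1320 + C) = -4*(C + 731)/(-2531/1320 + C) = -4*(731 + C)/(-2531/1320 + C))
v = -22176
E(-49) - v = 5280*(-731 - 1*(-49))/(-2531 + 1320*(-49)) - 1*(-22176) = 5280*(-731 + 49)/(-2531 - 64680) + 22176 = 5280*(-682)/(-67211) + 22176 = 5280*(-1/67211)*(-682) + 22176 = 3600960/67211 + 22176 = 1494072096/67211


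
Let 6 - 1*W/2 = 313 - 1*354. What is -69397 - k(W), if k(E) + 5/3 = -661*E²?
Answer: 17313602/3 ≈ 5.7712e+6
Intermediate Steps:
W = 94 (W = 12 - 2*(313 - 1*354) = 12 - 2*(313 - 354) = 12 - 2*(-41) = 12 + 82 = 94)
k(E) = -5/3 - 661*E²
-69397 - k(W) = -69397 - (-5/3 - 661*94²) = -69397 - (-5/3 - 661*8836) = -69397 - (-5/3 - 5840596) = -69397 - 1*(-17521793/3) = -69397 + 17521793/3 = 17313602/3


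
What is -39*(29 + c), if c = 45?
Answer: -2886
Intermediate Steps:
-39*(29 + c) = -39*(29 + 45) = -39*74 = -2886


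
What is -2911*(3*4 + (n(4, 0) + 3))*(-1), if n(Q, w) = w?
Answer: 43665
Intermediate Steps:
-2911*(3*4 + (n(4, 0) + 3))*(-1) = -2911*(3*4 + (0 + 3))*(-1) = -2911*(12 + 3)*(-1) = -43665*(-1) = -2911*(-15) = 43665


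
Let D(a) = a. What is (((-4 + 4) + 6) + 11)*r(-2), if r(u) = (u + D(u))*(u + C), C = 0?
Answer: 136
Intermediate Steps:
r(u) = 2*u² (r(u) = (u + u)*(u + 0) = (2*u)*u = 2*u²)
(((-4 + 4) + 6) + 11)*r(-2) = (((-4 + 4) + 6) + 11)*(2*(-2)²) = ((0 + 6) + 11)*(2*4) = (6 + 11)*8 = 17*8 = 136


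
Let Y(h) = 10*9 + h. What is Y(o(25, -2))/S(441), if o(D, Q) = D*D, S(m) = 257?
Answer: 715/257 ≈ 2.7821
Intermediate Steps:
o(D, Q) = D**2
Y(h) = 90 + h
Y(o(25, -2))/S(441) = (90 + 25**2)/257 = (90 + 625)*(1/257) = 715*(1/257) = 715/257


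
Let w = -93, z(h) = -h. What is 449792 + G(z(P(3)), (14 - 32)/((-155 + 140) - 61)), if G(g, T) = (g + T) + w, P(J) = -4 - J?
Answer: 17088837/38 ≈ 4.4971e+5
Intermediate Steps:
G(g, T) = -93 + T + g (G(g, T) = (g + T) - 93 = (T + g) - 93 = -93 + T + g)
449792 + G(z(P(3)), (14 - 32)/((-155 + 140) - 61)) = 449792 + (-93 + (14 - 32)/((-155 + 140) - 61) - (-4 - 1*3)) = 449792 + (-93 - 18/(-15 - 61) - (-4 - 3)) = 449792 + (-93 - 18/(-76) - 1*(-7)) = 449792 + (-93 - 18*(-1/76) + 7) = 449792 + (-93 + 9/38 + 7) = 449792 - 3259/38 = 17088837/38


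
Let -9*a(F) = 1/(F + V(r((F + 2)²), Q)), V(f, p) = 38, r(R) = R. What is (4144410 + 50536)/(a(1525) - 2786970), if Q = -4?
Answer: -59010305382/39204306991 ≈ -1.5052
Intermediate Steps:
a(F) = -1/(9*(38 + F)) (a(F) = -1/(9*(F + 38)) = -1/(9*(38 + F)))
(4144410 + 50536)/(a(1525) - 2786970) = (4144410 + 50536)/(-1/(342 + 9*1525) - 2786970) = 4194946/(-1/(342 + 13725) - 2786970) = 4194946/(-1/14067 - 2786970) = 4194946/(-39204306991/14067) = 4194946*(-14067/39204306991) = -59010305382/39204306991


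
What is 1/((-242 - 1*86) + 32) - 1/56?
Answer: -11/518 ≈ -0.021236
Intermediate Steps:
1/((-242 - 1*86) + 32) - 1/56 = 1/((-242 - 86) + 32) - 1*1/56 = 1/(-328 + 32) - 1/56 = 1/(-296) - 1/56 = -1/296 - 1/56 = -11/518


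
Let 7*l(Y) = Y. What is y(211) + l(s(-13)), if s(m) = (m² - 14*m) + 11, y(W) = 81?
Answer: 929/7 ≈ 132.71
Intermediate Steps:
s(m) = 11 + m² - 14*m
l(Y) = Y/7
y(211) + l(s(-13)) = 81 + (11 + (-13)² - 14*(-13))/7 = 81 + (11 + 169 + 182)/7 = 81 + (⅐)*362 = 81 + 362/7 = 929/7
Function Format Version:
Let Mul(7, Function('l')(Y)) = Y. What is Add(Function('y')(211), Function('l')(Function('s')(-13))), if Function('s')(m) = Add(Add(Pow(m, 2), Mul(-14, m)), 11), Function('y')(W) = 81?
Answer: Rational(929, 7) ≈ 132.71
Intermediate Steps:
Function('s')(m) = Add(11, Pow(m, 2), Mul(-14, m))
Function('l')(Y) = Mul(Rational(1, 7), Y)
Add(Function('y')(211), Function('l')(Function('s')(-13))) = Add(81, Mul(Rational(1, 7), Add(11, Pow(-13, 2), Mul(-14, -13)))) = Add(81, Mul(Rational(1, 7), Add(11, 169, 182))) = Add(81, Mul(Rational(1, 7), 362)) = Add(81, Rational(362, 7)) = Rational(929, 7)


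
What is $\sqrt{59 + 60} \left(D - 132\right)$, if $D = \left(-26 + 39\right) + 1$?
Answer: $- 118 \sqrt{119} \approx -1287.2$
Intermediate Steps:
$D = 14$ ($D = 13 + 1 = 14$)
$\sqrt{59 + 60} \left(D - 132\right) = \sqrt{59 + 60} \left(14 - 132\right) = \sqrt{119} \left(-118\right) = - 118 \sqrt{119}$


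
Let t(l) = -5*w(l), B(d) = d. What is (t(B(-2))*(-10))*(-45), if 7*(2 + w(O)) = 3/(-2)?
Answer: 34875/7 ≈ 4982.1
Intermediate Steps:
w(O) = -31/14 (w(O) = -2 + (3/(-2))/7 = -2 + (3*(-½))/7 = -2 + (⅐)*(-3/2) = -2 - 3/14 = -31/14)
t(l) = 155/14 (t(l) = -5*(-31/14) = 155/14)
(t(B(-2))*(-10))*(-45) = ((155/14)*(-10))*(-45) = -775/7*(-45) = 34875/7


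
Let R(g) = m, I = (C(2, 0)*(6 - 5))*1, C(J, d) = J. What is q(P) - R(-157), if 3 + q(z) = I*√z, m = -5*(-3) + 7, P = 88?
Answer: -25 + 4*√22 ≈ -6.2383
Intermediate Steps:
I = 2 (I = (2*(6 - 5))*1 = (2*1)*1 = 2*1 = 2)
m = 22 (m = 15 + 7 = 22)
R(g) = 22
q(z) = -3 + 2*√z
q(P) - R(-157) = (-3 + 2*√88) - 1*22 = (-3 + 2*(2*√22)) - 22 = (-3 + 4*√22) - 22 = -25 + 4*√22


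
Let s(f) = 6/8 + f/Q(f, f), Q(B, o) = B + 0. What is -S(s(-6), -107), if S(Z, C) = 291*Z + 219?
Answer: -2913/4 ≈ -728.25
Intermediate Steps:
Q(B, o) = B
s(f) = 7/4 (s(f) = 6/8 + f/f = 6*(1/8) + 1 = 3/4 + 1 = 7/4)
S(Z, C) = 219 + 291*Z
-S(s(-6), -107) = -(219 + 291*(7/4)) = -(219 + 2037/4) = -1*2913/4 = -2913/4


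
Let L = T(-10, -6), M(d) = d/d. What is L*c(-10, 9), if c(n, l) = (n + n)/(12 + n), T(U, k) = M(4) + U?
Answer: 90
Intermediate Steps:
M(d) = 1
T(U, k) = 1 + U
L = -9 (L = 1 - 10 = -9)
c(n, l) = 2*n/(12 + n) (c(n, l) = (2*n)/(12 + n) = 2*n/(12 + n))
L*c(-10, 9) = -18*(-10)/(12 - 10) = -18*(-10)/2 = -9*(-10) = 90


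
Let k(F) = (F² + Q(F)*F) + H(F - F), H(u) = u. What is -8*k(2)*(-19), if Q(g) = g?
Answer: 1216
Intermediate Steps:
k(F) = 2*F² (k(F) = (F² + F*F) + (F - F) = (F² + F²) + 0 = 2*F² + 0 = 2*F²)
-8*k(2)*(-19) = -16*2²*(-19) = -16*4*(-19) = -8*8*(-19) = -64*(-19) = 1216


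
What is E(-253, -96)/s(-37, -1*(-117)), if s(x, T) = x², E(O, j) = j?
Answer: -96/1369 ≈ -0.070124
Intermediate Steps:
E(-253, -96)/s(-37, -1*(-117)) = -96/((-37)²) = -96/1369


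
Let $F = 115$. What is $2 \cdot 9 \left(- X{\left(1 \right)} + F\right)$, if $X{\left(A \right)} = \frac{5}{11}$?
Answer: $\frac{22680}{11} \approx 2061.8$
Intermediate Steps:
$X{\left(A \right)} = \frac{5}{11}$ ($X{\left(A \right)} = 5 \cdot \frac{1}{11} = \frac{5}{11}$)
$2 \cdot 9 \left(- X{\left(1 \right)} + F\right) = 2 \cdot 9 \left(\left(-1\right) \frac{5}{11} + 115\right) = 18 \left(- \frac{5}{11} + 115\right) = 18 \cdot \frac{1260}{11} = \frac{22680}{11}$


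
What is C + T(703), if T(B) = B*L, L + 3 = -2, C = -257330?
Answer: -260845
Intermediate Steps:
L = -5 (L = -3 - 2 = -5)
T(B) = -5*B (T(B) = B*(-5) = -5*B)
C + T(703) = -257330 - 5*703 = -257330 - 3515 = -260845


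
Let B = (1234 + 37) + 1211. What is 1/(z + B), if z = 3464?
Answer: 1/5946 ≈ 0.00016818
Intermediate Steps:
B = 2482 (B = 1271 + 1211 = 2482)
1/(z + B) = 1/(3464 + 2482) = 1/5946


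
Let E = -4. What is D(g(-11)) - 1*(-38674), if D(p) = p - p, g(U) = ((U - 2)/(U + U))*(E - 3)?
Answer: 38674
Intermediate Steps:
g(U) = -7*(-2 + U)/(2*U) (g(U) = ((U - 2)/(U + U))*(-4 - 3) = ((-2 + U)/((2*U)))*(-7) = ((-2 + U)*(1/(2*U)))*(-7) = ((-2 + U)/(2*U))*(-7) = -7*(-2 + U)/(2*U))
D(p) = 0
D(g(-11)) - 1*(-38674) = 0 - 1*(-38674) = 0 + 38674 = 38674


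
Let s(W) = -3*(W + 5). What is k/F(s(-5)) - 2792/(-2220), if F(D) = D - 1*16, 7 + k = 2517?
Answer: -690941/4440 ≈ -155.62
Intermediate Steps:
s(W) = -15 - 3*W (s(W) = -3*(5 + W) = -15 - 3*W)
k = 2510 (k = -7 + 2517 = 2510)
F(D) = -16 + D (F(D) = D - 16 = -16 + D)
k/F(s(-5)) - 2792/(-2220) = 2510/(-16 + (-15 - 3*(-5))) - 2792/(-2220) = 2510/(-16 + (-15 + 15)) - 2792*(-1/2220) = 2510/(-16 + 0) + 698/555 = 2510/(-16) + 698/555 = 2510*(-1/16) + 698/555 = -1255/8 + 698/555 = -690941/4440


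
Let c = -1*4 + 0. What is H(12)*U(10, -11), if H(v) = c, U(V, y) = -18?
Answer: 72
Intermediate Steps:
c = -4 (c = -4 + 0 = -4)
H(v) = -4
H(12)*U(10, -11) = -4*(-18) = 72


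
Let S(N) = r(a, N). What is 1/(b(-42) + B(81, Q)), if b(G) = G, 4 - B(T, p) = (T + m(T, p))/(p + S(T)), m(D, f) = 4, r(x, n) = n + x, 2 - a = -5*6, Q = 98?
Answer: -211/8103 ≈ -0.026040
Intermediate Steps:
a = 32 (a = 2 - (-5)*6 = 2 - 1*(-30) = 2 + 30 = 32)
S(N) = 32 + N (S(N) = N + 32 = 32 + N)
B(T, p) = 4 - (4 + T)/(32 + T + p) (B(T, p) = 4 - (T + 4)/(p + (32 + T)) = 4 - (4 + T)/(32 + T + p))
1/(b(-42) + B(81, Q)) = 1/(-42 + (124 + 3*81 + 4*98)/(32 + 81 + 98)) = 1/(-42 + (124 + 243 + 392)/211) = 1/(-42 + (1/211)*759) = 1/(-42 + 759/211) = 1/(-8103/211) = -211/8103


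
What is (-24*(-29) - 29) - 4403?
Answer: -3736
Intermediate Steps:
(-24*(-29) - 29) - 4403 = (696 - 29) - 4403 = 667 - 4403 = -3736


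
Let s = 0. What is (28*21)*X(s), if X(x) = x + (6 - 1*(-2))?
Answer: 4704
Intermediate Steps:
X(x) = 8 + x (X(x) = x + (6 + 2) = x + 8 = 8 + x)
(28*21)*X(s) = (28*21)*(8 + 0) = 588*8 = 4704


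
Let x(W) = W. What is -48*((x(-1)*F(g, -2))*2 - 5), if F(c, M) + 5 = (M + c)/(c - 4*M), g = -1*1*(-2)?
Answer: -240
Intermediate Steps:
g = 2 (g = -1*(-2) = 2)
F(c, M) = -5 + (M + c)/(c - 4*M)
-48*((x(-1)*F(g, -2))*2 - 5) = -48*(-(-21*(-2) + 4*2)/(-1*2 + 4*(-2))*2 - 5) = -48*(-(42 + 8)/(-2 - 8)*2 - 5) = -48*(-50/(-10)*2 - 5) = -48*(-(-1)*50/10*2 - 5) = -48*(-1*(-5)*2 - 5) = -48*(5*2 - 5) = -48*(10 - 5) = -48*5 = -240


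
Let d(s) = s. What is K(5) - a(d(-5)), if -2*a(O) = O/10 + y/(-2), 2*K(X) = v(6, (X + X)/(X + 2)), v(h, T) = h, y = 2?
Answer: 9/4 ≈ 2.2500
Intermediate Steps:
K(X) = 3 (K(X) = (½)*6 = 3)
a(O) = ½ - O/20 (a(O) = -(O/10 + 2/(-2))/2 = -(O*(⅒) + 2*(-½))/2 = -(O/10 - 1)/2 = -(-1 + O/10)/2 = ½ - O/20)
K(5) - a(d(-5)) = 3 - (½ - 1/20*(-5)) = 3 - (½ + ¼) = 3 - 1*¾ = 3 - ¾ = 9/4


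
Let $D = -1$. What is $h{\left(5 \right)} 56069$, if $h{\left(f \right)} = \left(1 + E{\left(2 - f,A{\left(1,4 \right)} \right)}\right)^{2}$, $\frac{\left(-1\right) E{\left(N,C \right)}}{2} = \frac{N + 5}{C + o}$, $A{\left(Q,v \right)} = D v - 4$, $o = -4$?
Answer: $\frac{897104}{9} \approx 99678.0$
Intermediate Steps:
$A{\left(Q,v \right)} = -4 - v$ ($A{\left(Q,v \right)} = - v - 4 = -4 - v$)
$E{\left(N,C \right)} = - \frac{2 \left(5 + N\right)}{-4 + C}$ ($E{\left(N,C \right)} = - 2 \frac{N + 5}{C - 4} = - 2 \frac{5 + N}{-4 + C} = - \frac{2 \left(5 + N\right)}{-4 + C}$)
$h{\left(f \right)} = \left(\frac{13}{6} - \frac{f}{6}\right)^{2}$ ($h{\left(f \right)} = \left(1 + \frac{2 \left(-5 - \left(2 - f\right)\right)}{-4 - 8}\right)^{2} = \left(1 + \frac{2 \left(-5 + \left(-2 + f\right)\right)}{-4 - 8}\right)^{2} = \left(1 + \frac{2 \left(-7 + f\right)}{-4 - 8}\right)^{2} = \left(1 + \frac{2 \left(-7 + f\right)}{-12}\right)^{2} = \left(1 + 2 \left(- \frac{1}{12}\right) \left(-7 + f\right)\right)^{2} = \left(1 - \left(- \frac{7}{6} + \frac{f}{6}\right)\right)^{2} = \left(\frac{13}{6} - \frac{f}{6}\right)^{2}$)
$h{\left(5 \right)} 56069 = \frac{\left(-13 + 5\right)^{2}}{36} \cdot 56069 = \frac{\left(-8\right)^{2}}{36} \cdot 56069 = \frac{1}{36} \cdot 64 \cdot 56069 = \frac{16}{9} \cdot 56069 = \frac{897104}{9}$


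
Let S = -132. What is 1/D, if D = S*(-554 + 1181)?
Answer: -1/82764 ≈ -1.2083e-5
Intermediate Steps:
D = -82764 (D = -132*(-554 + 1181) = -132*627 = -82764)
1/D = 1/(-82764) = -1/82764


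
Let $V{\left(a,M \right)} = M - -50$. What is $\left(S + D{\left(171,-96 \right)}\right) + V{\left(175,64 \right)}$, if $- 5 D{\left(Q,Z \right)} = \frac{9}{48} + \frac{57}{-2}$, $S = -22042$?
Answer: $- \frac{1753787}{80} \approx -21922.0$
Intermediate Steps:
$D{\left(Q,Z \right)} = \frac{453}{80}$ ($D{\left(Q,Z \right)} = - \frac{\frac{9}{48} + \frac{57}{-2}}{5} = - \frac{9 \cdot \frac{1}{48} + 57 \left(- \frac{1}{2}\right)}{5} = - \frac{\frac{3}{16} - \frac{57}{2}}{5} = \left(- \frac{1}{5}\right) \left(- \frac{453}{16}\right) = \frac{453}{80}$)
$V{\left(a,M \right)} = 50 + M$ ($V{\left(a,M \right)} = M + 50 = 50 + M$)
$\left(S + D{\left(171,-96 \right)}\right) + V{\left(175,64 \right)} = \left(-22042 + \frac{453}{80}\right) + \left(50 + 64\right) = - \frac{1762907}{80} + 114 = - \frac{1753787}{80}$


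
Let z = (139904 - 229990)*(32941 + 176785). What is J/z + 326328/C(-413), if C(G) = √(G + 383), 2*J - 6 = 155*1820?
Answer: -12823/1717579676 - 54388*I*√30/5 ≈ -7.4657e-6 - 59579.0*I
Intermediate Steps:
J = 141053 (J = 3 + (155*1820)/2 = 3 + (½)*282100 = 3 + 141050 = 141053)
z = -18893376436 (z = -90086*209726 = -18893376436)
C(G) = √(383 + G)
J/z + 326328/C(-413) = 141053/(-18893376436) + 326328/(√(383 - 413)) = 141053*(-1/18893376436) + 326328/(√(-30)) = -12823/1717579676 + 326328/((I*√30)) = -12823/1717579676 + 326328*(-I*√30/30) = -12823/1717579676 - 54388*I*√30/5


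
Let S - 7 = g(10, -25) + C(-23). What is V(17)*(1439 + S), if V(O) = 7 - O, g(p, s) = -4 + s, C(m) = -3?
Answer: -14140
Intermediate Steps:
S = -25 (S = 7 + ((-4 - 25) - 3) = 7 + (-29 - 3) = 7 - 32 = -25)
V(17)*(1439 + S) = (7 - 1*17)*(1439 - 25) = (7 - 17)*1414 = -10*1414 = -14140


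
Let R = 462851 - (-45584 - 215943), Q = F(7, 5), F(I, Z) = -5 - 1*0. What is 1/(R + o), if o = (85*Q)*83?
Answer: 1/689103 ≈ 1.4512e-6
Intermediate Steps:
F(I, Z) = -5 (F(I, Z) = -5 + 0 = -5)
Q = -5
o = -35275 (o = (85*(-5))*83 = -425*83 = -35275)
R = 724378 (R = 462851 - 1*(-261527) = 462851 + 261527 = 724378)
1/(R + o) = 1/(724378 - 35275) = 1/689103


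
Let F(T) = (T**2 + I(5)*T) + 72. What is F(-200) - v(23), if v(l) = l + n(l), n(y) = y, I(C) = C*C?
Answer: 35026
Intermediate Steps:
I(C) = C**2
v(l) = 2*l (v(l) = l + l = 2*l)
F(T) = 72 + T**2 + 25*T (F(T) = (T**2 + 5**2*T) + 72 = (T**2 + 25*T) + 72 = 72 + T**2 + 25*T)
F(-200) - v(23) = (72 + (-200)**2 + 25*(-200)) - 2*23 = (72 + 40000 - 5000) - 1*46 = 35072 - 46 = 35026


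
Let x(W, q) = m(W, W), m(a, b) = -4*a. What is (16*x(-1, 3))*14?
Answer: 896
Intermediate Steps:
x(W, q) = -4*W
(16*x(-1, 3))*14 = (16*(-4*(-1)))*14 = (16*4)*14 = 64*14 = 896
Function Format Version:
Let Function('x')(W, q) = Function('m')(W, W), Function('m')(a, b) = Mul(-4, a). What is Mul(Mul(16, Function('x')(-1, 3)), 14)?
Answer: 896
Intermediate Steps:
Function('x')(W, q) = Mul(-4, W)
Mul(Mul(16, Function('x')(-1, 3)), 14) = Mul(Mul(16, Mul(-4, -1)), 14) = Mul(Mul(16, 4), 14) = Mul(64, 14) = 896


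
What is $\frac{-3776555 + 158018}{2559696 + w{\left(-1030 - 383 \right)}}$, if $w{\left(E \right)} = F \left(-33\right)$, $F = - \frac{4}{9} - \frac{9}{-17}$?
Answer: $- \frac{184545387}{130544353} \approx -1.4137$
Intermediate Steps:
$F = \frac{13}{153}$ ($F = \left(-4\right) \frac{1}{9} - - \frac{9}{17} = - \frac{4}{9} + \frac{9}{17} = \frac{13}{153} \approx 0.084967$)
$w{\left(E \right)} = - \frac{143}{51}$ ($w{\left(E \right)} = \frac{13}{153} \left(-33\right) = - \frac{143}{51}$)
$\frac{-3776555 + 158018}{2559696 + w{\left(-1030 - 383 \right)}} = \frac{-3776555 + 158018}{2559696 - \frac{143}{51}} = - \frac{3618537}{\frac{130544353}{51}} = \left(-3618537\right) \frac{51}{130544353} = - \frac{184545387}{130544353}$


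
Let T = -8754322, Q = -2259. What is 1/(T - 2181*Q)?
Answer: -1/3827443 ≈ -2.6127e-7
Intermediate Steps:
1/(T - 2181*Q) = 1/(-8754322 - 2181*(-2259)) = 1/(-8754322 + 4926879) = 1/(-3827443) = -1/3827443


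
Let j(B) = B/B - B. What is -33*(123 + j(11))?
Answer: -3729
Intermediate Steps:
j(B) = 1 - B
-33*(123 + j(11)) = -33*(123 + (1 - 1*11)) = -33*(123 + (1 - 11)) = -33*(123 - 10) = -33*113 = -3729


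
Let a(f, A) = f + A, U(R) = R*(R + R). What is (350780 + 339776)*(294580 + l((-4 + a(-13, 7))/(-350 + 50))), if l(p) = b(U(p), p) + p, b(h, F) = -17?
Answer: 3051184050698/15 ≈ 2.0341e+11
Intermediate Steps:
U(R) = 2*R² (U(R) = R*(2*R) = 2*R²)
a(f, A) = A + f
l(p) = -17 + p
(350780 + 339776)*(294580 + l((-4 + a(-13, 7))/(-350 + 50))) = (350780 + 339776)*(294580 + (-17 + (-4 + (7 - 13))/(-350 + 50))) = 690556*(294580 + (-17 + (-4 - 6)/(-300))) = 690556*(294580 + (-17 - 10*(-1/300))) = 690556*(294580 + (-17 + 1/30)) = 690556*(294580 - 509/30) = 690556*(8836891/30) = 3051184050698/15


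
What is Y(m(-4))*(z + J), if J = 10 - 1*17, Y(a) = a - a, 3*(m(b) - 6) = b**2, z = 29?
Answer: 0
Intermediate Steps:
m(b) = 6 + b**2/3
Y(a) = 0
J = -7 (J = 10 - 17 = -7)
Y(m(-4))*(z + J) = 0*(29 - 7) = 0*22 = 0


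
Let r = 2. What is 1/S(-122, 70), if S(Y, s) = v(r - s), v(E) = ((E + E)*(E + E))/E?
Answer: -1/272 ≈ -0.0036765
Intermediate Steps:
v(E) = 4*E (v(E) = ((2*E)*(2*E))/E = (4*E²)/E = 4*E)
S(Y, s) = 8 - 4*s (S(Y, s) = 4*(2 - s) = 8 - 4*s)
1/S(-122, 70) = 1/(8 - 4*70) = 1/(8 - 280) = 1/(-272) = -1/272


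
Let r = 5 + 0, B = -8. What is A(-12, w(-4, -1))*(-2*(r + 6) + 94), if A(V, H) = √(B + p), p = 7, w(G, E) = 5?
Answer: 72*I ≈ 72.0*I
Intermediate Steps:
r = 5
A(V, H) = I (A(V, H) = √(-8 + 7) = √(-1) = I)
A(-12, w(-4, -1))*(-2*(r + 6) + 94) = I*(-2*(5 + 6) + 94) = I*(-2*11 + 94) = I*(-22 + 94) = I*72 = 72*I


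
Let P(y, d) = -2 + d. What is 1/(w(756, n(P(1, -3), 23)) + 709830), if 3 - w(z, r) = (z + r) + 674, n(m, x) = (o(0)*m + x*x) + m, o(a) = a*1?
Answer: 1/707879 ≈ 1.4127e-6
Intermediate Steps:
o(a) = a
n(m, x) = m + x**2 (n(m, x) = (0*m + x*x) + m = (0 + x**2) + m = x**2 + m = m + x**2)
w(z, r) = -671 - r - z (w(z, r) = 3 - ((z + r) + 674) = 3 - ((r + z) + 674) = 3 - (674 + r + z) = 3 + (-674 - r - z) = -671 - r - z)
1/(w(756, n(P(1, -3), 23)) + 709830) = 1/((-671 - ((-2 - 3) + 23**2) - 1*756) + 709830) = 1/((-671 - (-5 + 529) - 756) + 709830) = 1/((-671 - 1*524 - 756) + 709830) = 1/((-671 - 524 - 756) + 709830) = 1/(-1951 + 709830) = 1/707879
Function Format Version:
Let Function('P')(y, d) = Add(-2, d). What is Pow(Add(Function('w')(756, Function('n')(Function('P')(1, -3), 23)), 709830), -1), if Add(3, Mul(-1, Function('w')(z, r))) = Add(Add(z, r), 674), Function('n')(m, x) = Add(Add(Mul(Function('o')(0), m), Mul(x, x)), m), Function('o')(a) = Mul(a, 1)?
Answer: Rational(1, 707879) ≈ 1.4127e-6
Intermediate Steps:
Function('o')(a) = a
Function('n')(m, x) = Add(m, Pow(x, 2)) (Function('n')(m, x) = Add(Add(Mul(0, m), Mul(x, x)), m) = Add(Add(0, Pow(x, 2)), m) = Add(Pow(x, 2), m) = Add(m, Pow(x, 2)))
Function('w')(z, r) = Add(-671, Mul(-1, r), Mul(-1, z)) (Function('w')(z, r) = Add(3, Mul(-1, Add(Add(z, r), 674))) = Add(3, Mul(-1, Add(Add(r, z), 674))) = Add(3, Mul(-1, Add(674, r, z))) = Add(3, Add(-674, Mul(-1, r), Mul(-1, z))) = Add(-671, Mul(-1, r), Mul(-1, z)))
Pow(Add(Function('w')(756, Function('n')(Function('P')(1, -3), 23)), 709830), -1) = Pow(Add(Add(-671, Mul(-1, Add(Add(-2, -3), Pow(23, 2))), Mul(-1, 756)), 709830), -1) = Pow(Add(Add(-671, Mul(-1, Add(-5, 529)), -756), 709830), -1) = Pow(Add(Add(-671, Mul(-1, 524), -756), 709830), -1) = Pow(Add(Add(-671, -524, -756), 709830), -1) = Pow(Add(-1951, 709830), -1) = Pow(707879, -1) = Rational(1, 707879)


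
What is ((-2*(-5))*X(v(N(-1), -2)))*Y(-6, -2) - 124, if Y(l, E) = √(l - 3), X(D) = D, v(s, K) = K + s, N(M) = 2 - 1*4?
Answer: -124 - 120*I ≈ -124.0 - 120.0*I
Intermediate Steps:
N(M) = -2 (N(M) = 2 - 4 = -2)
Y(l, E) = √(-3 + l)
((-2*(-5))*X(v(N(-1), -2)))*Y(-6, -2) - 124 = ((-2*(-5))*(-2 - 2))*√(-3 - 6) - 124 = (10*(-4))*√(-9) - 124 = -120*I - 124 = -124 - 120*I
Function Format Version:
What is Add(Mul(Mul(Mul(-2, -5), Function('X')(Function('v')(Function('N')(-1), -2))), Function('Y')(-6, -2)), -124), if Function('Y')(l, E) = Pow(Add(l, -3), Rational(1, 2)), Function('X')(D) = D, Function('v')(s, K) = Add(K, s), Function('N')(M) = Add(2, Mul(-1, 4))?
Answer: Add(-124, Mul(-120, I)) ≈ Add(-124.00, Mul(-120.00, I))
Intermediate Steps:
Function('N')(M) = -2 (Function('N')(M) = Add(2, -4) = -2)
Function('Y')(l, E) = Pow(Add(-3, l), Rational(1, 2))
Add(Mul(Mul(Mul(-2, -5), Function('X')(Function('v')(Function('N')(-1), -2))), Function('Y')(-6, -2)), -124) = Add(Mul(Mul(Mul(-2, -5), Add(-2, -2)), Pow(Add(-3, -6), Rational(1, 2))), -124) = Add(Mul(Mul(10, -4), Pow(-9, Rational(1, 2))), -124) = Add(Mul(-40, Mul(3, I)), -124) = Add(Mul(-120, I), -124) = Add(-124, Mul(-120, I))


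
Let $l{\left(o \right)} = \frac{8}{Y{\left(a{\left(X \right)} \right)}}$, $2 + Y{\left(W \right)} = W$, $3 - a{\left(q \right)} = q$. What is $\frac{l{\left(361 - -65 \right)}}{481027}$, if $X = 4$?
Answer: $- \frac{8}{1443081} \approx -5.5437 \cdot 10^{-6}$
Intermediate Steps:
$a{\left(q \right)} = 3 - q$
$Y{\left(W \right)} = -2 + W$
$l{\left(o \right)} = - \frac{8}{3}$ ($l{\left(o \right)} = \frac{8}{-2 + \left(3 - 4\right)} = \frac{8}{-2 - 1} = \frac{8}{-3} = 8 \left(- \frac{1}{3}\right) = - \frac{8}{3}$)
$\frac{l{\left(361 - -65 \right)}}{481027} = - \frac{8}{3 \cdot 481027} = \left(- \frac{8}{3}\right) \frac{1}{481027} = - \frac{8}{1443081}$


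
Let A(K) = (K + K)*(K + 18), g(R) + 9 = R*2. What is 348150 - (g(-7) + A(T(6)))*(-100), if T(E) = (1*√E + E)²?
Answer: 1022650 + 244800*√6 ≈ 1.6223e+6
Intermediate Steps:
g(R) = -9 + 2*R (g(R) = -9 + R*2 = -9 + 2*R)
T(E) = (E + √E)² (T(E) = (√E + E)² = (E + √E)²)
A(K) = 2*K*(18 + K) (A(K) = (2*K)*(18 + K) = 2*K*(18 + K))
348150 - (g(-7) + A(T(6)))*(-100) = 348150 - ((-9 + 2*(-7)) + 2*(6 + √6)²*(18 + (6 + √6)²))*(-100) = 348150 - ((-9 - 14) + 2*(6 + √6)²*(18 + (6 + √6)²))*(-100) = 348150 - (-23 + 2*(6 + √6)²*(18 + (6 + √6)²))*(-100) = 348150 - (2300 - 200*(6 + √6)²*(18 + (6 + √6)²)) = 348150 + (-2300 + 200*(6 + √6)²*(18 + (6 + √6)²)) = 345850 + 200*(6 + √6)²*(18 + (6 + √6)²)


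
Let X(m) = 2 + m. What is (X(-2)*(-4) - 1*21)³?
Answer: -9261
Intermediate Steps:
(X(-2)*(-4) - 1*21)³ = ((2 - 2)*(-4) - 1*21)³ = (0*(-4) - 21)³ = (0 - 21)³ = (-21)³ = -9261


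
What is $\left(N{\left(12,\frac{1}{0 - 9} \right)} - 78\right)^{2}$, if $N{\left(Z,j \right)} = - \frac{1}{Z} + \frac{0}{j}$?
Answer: $\frac{877969}{144} \approx 6097.0$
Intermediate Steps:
$N{\left(Z,j \right)} = - \frac{1}{Z}$ ($N{\left(Z,j \right)} = - \frac{1}{Z} + 0 = - \frac{1}{Z}$)
$\left(N{\left(12,\frac{1}{0 - 9} \right)} - 78\right)^{2} = \left(- \frac{1}{12} - 78\right)^{2} = \left(- \frac{937}{12}\right)^{2} = \frac{877969}{144}$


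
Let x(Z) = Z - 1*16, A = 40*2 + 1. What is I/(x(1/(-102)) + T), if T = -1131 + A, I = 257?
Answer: -26214/108733 ≈ -0.24109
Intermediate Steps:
A = 81 (A = 80 + 1 = 81)
x(Z) = -16 + Z (x(Z) = Z - 16 = -16 + Z)
T = -1050 (T = -1131 + 81 = -1050)
I/(x(1/(-102)) + T) = 257/((-16 + 1/(-102)) - 1050) = 257/((-16 - 1/102) - 1050) = 257/(-1633/102 - 1050) = 257/(-108733/102) = 257*(-102/108733) = -26214/108733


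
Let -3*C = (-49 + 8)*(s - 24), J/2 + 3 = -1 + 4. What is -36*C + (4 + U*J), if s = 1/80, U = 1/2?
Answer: 236117/20 ≈ 11806.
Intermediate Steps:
U = 1/2 ≈ 0.50000
s = 1/80 ≈ 0.012500
J = 0 (J = -6 + 2*(-1 + 4) = -6 + 2*3 = -6 + 6 = 0)
C = -78679/240 (C = -(-49 + 8)*(1/80 - 24)/3 = -(-41)*(-1919)/(3*80) = -1/3*78679/80 = -78679/240 ≈ -327.83)
-36*C + (4 + U*J) = -36*(-78679/240) + (4 + (1/2)*0) = 236037/20 + (4 + 0) = 236037/20 + 4 = 236117/20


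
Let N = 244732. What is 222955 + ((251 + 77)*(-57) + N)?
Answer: 448991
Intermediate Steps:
222955 + ((251 + 77)*(-57) + N) = 222955 + ((251 + 77)*(-57) + 244732) = 222955 + (328*(-57) + 244732) = 222955 + (-18696 + 244732) = 222955 + 226036 = 448991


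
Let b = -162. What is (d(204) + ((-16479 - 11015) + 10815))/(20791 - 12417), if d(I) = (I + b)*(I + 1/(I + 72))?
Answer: -373099/385204 ≈ -0.96858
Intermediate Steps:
d(I) = (-162 + I)*(I + 1/(72 + I)) (d(I) = (I - 162)*(I + 1/(I + 72)) = (-162 + I)*(I + 1/(72 + I)))
(d(204) + ((-16479 - 11015) + 10815))/(20791 - 12417) = ((-162 + 204³ - 11663*204 - 90*204²)/(72 + 204) + ((-16479 - 11015) + 10815))/(20791 - 12417) = ((-162 + 8489664 - 2379252 - 90*41616)/276 + (-27494 + 10815))/8374 = ((-162 + 8489664 - 2379252 - 3745440)/276 - 16679)*(1/8374) = ((1/276)*2364810 - 16679)*(1/8374) = (394135/46 - 16679)*(1/8374) = -373099/46*1/8374 = -373099/385204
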